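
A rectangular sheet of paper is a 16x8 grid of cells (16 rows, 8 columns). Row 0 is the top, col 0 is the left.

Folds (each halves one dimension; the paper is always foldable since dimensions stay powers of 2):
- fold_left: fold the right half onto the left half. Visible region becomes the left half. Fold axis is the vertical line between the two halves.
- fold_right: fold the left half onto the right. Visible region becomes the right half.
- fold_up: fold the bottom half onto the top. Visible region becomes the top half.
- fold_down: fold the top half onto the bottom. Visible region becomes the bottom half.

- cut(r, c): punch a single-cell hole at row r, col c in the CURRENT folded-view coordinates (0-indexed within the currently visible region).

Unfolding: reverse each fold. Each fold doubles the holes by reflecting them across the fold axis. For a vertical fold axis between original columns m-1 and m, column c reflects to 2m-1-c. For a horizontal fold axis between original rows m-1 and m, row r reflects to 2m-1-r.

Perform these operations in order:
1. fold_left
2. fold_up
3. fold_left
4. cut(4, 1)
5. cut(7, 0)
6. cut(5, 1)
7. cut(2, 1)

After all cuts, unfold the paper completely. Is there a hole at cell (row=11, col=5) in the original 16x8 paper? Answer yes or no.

Op 1 fold_left: fold axis v@4; visible region now rows[0,16) x cols[0,4) = 16x4
Op 2 fold_up: fold axis h@8; visible region now rows[0,8) x cols[0,4) = 8x4
Op 3 fold_left: fold axis v@2; visible region now rows[0,8) x cols[0,2) = 8x2
Op 4 cut(4, 1): punch at orig (4,1); cuts so far [(4, 1)]; region rows[0,8) x cols[0,2) = 8x2
Op 5 cut(7, 0): punch at orig (7,0); cuts so far [(4, 1), (7, 0)]; region rows[0,8) x cols[0,2) = 8x2
Op 6 cut(5, 1): punch at orig (5,1); cuts so far [(4, 1), (5, 1), (7, 0)]; region rows[0,8) x cols[0,2) = 8x2
Op 7 cut(2, 1): punch at orig (2,1); cuts so far [(2, 1), (4, 1), (5, 1), (7, 0)]; region rows[0,8) x cols[0,2) = 8x2
Unfold 1 (reflect across v@2): 8 holes -> [(2, 1), (2, 2), (4, 1), (4, 2), (5, 1), (5, 2), (7, 0), (7, 3)]
Unfold 2 (reflect across h@8): 16 holes -> [(2, 1), (2, 2), (4, 1), (4, 2), (5, 1), (5, 2), (7, 0), (7, 3), (8, 0), (8, 3), (10, 1), (10, 2), (11, 1), (11, 2), (13, 1), (13, 2)]
Unfold 3 (reflect across v@4): 32 holes -> [(2, 1), (2, 2), (2, 5), (2, 6), (4, 1), (4, 2), (4, 5), (4, 6), (5, 1), (5, 2), (5, 5), (5, 6), (7, 0), (7, 3), (7, 4), (7, 7), (8, 0), (8, 3), (8, 4), (8, 7), (10, 1), (10, 2), (10, 5), (10, 6), (11, 1), (11, 2), (11, 5), (11, 6), (13, 1), (13, 2), (13, 5), (13, 6)]
Holes: [(2, 1), (2, 2), (2, 5), (2, 6), (4, 1), (4, 2), (4, 5), (4, 6), (5, 1), (5, 2), (5, 5), (5, 6), (7, 0), (7, 3), (7, 4), (7, 7), (8, 0), (8, 3), (8, 4), (8, 7), (10, 1), (10, 2), (10, 5), (10, 6), (11, 1), (11, 2), (11, 5), (11, 6), (13, 1), (13, 2), (13, 5), (13, 6)]

Answer: yes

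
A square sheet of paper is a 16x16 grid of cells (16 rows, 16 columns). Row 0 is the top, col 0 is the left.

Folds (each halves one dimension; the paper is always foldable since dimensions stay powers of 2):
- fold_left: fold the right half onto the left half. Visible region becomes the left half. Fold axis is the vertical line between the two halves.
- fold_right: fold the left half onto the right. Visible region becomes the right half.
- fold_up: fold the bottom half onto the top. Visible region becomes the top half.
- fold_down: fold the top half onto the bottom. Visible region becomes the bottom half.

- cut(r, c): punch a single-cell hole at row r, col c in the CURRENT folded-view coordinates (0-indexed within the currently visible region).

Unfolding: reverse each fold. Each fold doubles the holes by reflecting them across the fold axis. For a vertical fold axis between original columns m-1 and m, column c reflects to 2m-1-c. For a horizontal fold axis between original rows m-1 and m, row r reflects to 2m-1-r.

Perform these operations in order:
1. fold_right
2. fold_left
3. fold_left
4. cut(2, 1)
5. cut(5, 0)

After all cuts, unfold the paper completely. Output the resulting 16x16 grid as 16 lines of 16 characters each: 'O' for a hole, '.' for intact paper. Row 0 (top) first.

Op 1 fold_right: fold axis v@8; visible region now rows[0,16) x cols[8,16) = 16x8
Op 2 fold_left: fold axis v@12; visible region now rows[0,16) x cols[8,12) = 16x4
Op 3 fold_left: fold axis v@10; visible region now rows[0,16) x cols[8,10) = 16x2
Op 4 cut(2, 1): punch at orig (2,9); cuts so far [(2, 9)]; region rows[0,16) x cols[8,10) = 16x2
Op 5 cut(5, 0): punch at orig (5,8); cuts so far [(2, 9), (5, 8)]; region rows[0,16) x cols[8,10) = 16x2
Unfold 1 (reflect across v@10): 4 holes -> [(2, 9), (2, 10), (5, 8), (5, 11)]
Unfold 2 (reflect across v@12): 8 holes -> [(2, 9), (2, 10), (2, 13), (2, 14), (5, 8), (5, 11), (5, 12), (5, 15)]
Unfold 3 (reflect across v@8): 16 holes -> [(2, 1), (2, 2), (2, 5), (2, 6), (2, 9), (2, 10), (2, 13), (2, 14), (5, 0), (5, 3), (5, 4), (5, 7), (5, 8), (5, 11), (5, 12), (5, 15)]

Answer: ................
................
.OO..OO..OO..OO.
................
................
O..OO..OO..OO..O
................
................
................
................
................
................
................
................
................
................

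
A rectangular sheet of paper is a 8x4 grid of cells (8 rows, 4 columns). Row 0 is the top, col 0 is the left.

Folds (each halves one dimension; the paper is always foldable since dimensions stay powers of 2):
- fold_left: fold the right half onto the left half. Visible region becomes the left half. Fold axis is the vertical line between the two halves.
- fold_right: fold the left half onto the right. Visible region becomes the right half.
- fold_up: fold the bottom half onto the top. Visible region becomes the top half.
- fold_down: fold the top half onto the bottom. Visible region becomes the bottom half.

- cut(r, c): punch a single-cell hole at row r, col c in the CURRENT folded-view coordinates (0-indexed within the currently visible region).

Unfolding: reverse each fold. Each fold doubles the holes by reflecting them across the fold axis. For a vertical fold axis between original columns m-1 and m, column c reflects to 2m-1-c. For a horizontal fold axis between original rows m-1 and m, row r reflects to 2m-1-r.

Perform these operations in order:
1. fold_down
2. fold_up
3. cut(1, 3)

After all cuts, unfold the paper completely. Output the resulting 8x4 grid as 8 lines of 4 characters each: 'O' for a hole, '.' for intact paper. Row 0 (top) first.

Answer: ....
...O
...O
....
....
...O
...O
....

Derivation:
Op 1 fold_down: fold axis h@4; visible region now rows[4,8) x cols[0,4) = 4x4
Op 2 fold_up: fold axis h@6; visible region now rows[4,6) x cols[0,4) = 2x4
Op 3 cut(1, 3): punch at orig (5,3); cuts so far [(5, 3)]; region rows[4,6) x cols[0,4) = 2x4
Unfold 1 (reflect across h@6): 2 holes -> [(5, 3), (6, 3)]
Unfold 2 (reflect across h@4): 4 holes -> [(1, 3), (2, 3), (5, 3), (6, 3)]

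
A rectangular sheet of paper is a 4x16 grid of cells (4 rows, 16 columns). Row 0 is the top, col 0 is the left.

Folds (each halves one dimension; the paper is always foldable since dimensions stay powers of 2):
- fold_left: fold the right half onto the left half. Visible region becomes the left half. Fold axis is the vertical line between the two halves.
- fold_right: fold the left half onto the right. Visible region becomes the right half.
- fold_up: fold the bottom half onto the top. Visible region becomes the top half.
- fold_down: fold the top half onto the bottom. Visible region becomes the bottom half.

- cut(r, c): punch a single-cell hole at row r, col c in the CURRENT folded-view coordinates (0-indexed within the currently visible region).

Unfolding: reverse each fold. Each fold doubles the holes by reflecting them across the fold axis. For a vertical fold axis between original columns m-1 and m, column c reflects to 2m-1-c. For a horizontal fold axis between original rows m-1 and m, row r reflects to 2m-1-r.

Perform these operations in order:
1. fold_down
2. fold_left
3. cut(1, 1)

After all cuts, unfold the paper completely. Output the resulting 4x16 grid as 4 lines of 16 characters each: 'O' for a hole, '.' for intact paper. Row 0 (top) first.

Op 1 fold_down: fold axis h@2; visible region now rows[2,4) x cols[0,16) = 2x16
Op 2 fold_left: fold axis v@8; visible region now rows[2,4) x cols[0,8) = 2x8
Op 3 cut(1, 1): punch at orig (3,1); cuts so far [(3, 1)]; region rows[2,4) x cols[0,8) = 2x8
Unfold 1 (reflect across v@8): 2 holes -> [(3, 1), (3, 14)]
Unfold 2 (reflect across h@2): 4 holes -> [(0, 1), (0, 14), (3, 1), (3, 14)]

Answer: .O............O.
................
................
.O............O.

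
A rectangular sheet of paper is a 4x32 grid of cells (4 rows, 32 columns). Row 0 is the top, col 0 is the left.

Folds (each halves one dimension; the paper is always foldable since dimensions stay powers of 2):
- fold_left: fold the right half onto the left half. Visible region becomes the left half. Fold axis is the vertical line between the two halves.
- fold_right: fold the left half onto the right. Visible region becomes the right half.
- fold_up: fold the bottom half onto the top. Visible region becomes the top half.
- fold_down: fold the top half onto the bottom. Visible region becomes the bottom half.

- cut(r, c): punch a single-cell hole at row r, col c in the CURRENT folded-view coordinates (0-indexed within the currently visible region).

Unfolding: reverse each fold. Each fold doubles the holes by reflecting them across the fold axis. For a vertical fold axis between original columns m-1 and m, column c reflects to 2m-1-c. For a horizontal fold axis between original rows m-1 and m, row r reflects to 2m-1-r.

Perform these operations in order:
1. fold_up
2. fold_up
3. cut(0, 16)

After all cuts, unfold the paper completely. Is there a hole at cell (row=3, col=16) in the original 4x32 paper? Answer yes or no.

Op 1 fold_up: fold axis h@2; visible region now rows[0,2) x cols[0,32) = 2x32
Op 2 fold_up: fold axis h@1; visible region now rows[0,1) x cols[0,32) = 1x32
Op 3 cut(0, 16): punch at orig (0,16); cuts so far [(0, 16)]; region rows[0,1) x cols[0,32) = 1x32
Unfold 1 (reflect across h@1): 2 holes -> [(0, 16), (1, 16)]
Unfold 2 (reflect across h@2): 4 holes -> [(0, 16), (1, 16), (2, 16), (3, 16)]
Holes: [(0, 16), (1, 16), (2, 16), (3, 16)]

Answer: yes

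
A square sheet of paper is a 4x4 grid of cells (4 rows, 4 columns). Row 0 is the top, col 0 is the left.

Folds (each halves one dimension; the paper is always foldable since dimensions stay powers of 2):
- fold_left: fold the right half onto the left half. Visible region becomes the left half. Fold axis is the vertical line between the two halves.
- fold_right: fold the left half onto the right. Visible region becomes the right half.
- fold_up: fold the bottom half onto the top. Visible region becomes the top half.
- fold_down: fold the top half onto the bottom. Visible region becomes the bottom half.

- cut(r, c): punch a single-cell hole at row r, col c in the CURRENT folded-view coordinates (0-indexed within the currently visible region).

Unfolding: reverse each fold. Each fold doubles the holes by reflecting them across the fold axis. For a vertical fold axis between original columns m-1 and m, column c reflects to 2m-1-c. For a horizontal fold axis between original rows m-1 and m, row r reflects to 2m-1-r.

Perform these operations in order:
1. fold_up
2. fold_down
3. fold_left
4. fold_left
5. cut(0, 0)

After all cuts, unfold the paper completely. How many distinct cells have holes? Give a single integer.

Op 1 fold_up: fold axis h@2; visible region now rows[0,2) x cols[0,4) = 2x4
Op 2 fold_down: fold axis h@1; visible region now rows[1,2) x cols[0,4) = 1x4
Op 3 fold_left: fold axis v@2; visible region now rows[1,2) x cols[0,2) = 1x2
Op 4 fold_left: fold axis v@1; visible region now rows[1,2) x cols[0,1) = 1x1
Op 5 cut(0, 0): punch at orig (1,0); cuts so far [(1, 0)]; region rows[1,2) x cols[0,1) = 1x1
Unfold 1 (reflect across v@1): 2 holes -> [(1, 0), (1, 1)]
Unfold 2 (reflect across v@2): 4 holes -> [(1, 0), (1, 1), (1, 2), (1, 3)]
Unfold 3 (reflect across h@1): 8 holes -> [(0, 0), (0, 1), (0, 2), (0, 3), (1, 0), (1, 1), (1, 2), (1, 3)]
Unfold 4 (reflect across h@2): 16 holes -> [(0, 0), (0, 1), (0, 2), (0, 3), (1, 0), (1, 1), (1, 2), (1, 3), (2, 0), (2, 1), (2, 2), (2, 3), (3, 0), (3, 1), (3, 2), (3, 3)]

Answer: 16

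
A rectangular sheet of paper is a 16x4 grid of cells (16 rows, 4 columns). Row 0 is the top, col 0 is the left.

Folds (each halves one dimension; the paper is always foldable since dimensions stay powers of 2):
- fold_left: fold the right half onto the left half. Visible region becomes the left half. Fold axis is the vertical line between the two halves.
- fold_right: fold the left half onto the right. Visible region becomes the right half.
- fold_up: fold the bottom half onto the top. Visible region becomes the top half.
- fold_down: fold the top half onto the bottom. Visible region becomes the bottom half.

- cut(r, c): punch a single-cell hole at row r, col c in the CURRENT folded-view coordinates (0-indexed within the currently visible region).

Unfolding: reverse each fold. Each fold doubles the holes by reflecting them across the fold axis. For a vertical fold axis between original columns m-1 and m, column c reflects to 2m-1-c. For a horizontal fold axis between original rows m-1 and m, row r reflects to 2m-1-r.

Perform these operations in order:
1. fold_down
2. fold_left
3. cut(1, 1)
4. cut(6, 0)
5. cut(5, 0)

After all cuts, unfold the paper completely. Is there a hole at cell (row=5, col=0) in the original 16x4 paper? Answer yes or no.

Answer: no

Derivation:
Op 1 fold_down: fold axis h@8; visible region now rows[8,16) x cols[0,4) = 8x4
Op 2 fold_left: fold axis v@2; visible region now rows[8,16) x cols[0,2) = 8x2
Op 3 cut(1, 1): punch at orig (9,1); cuts so far [(9, 1)]; region rows[8,16) x cols[0,2) = 8x2
Op 4 cut(6, 0): punch at orig (14,0); cuts so far [(9, 1), (14, 0)]; region rows[8,16) x cols[0,2) = 8x2
Op 5 cut(5, 0): punch at orig (13,0); cuts so far [(9, 1), (13, 0), (14, 0)]; region rows[8,16) x cols[0,2) = 8x2
Unfold 1 (reflect across v@2): 6 holes -> [(9, 1), (9, 2), (13, 0), (13, 3), (14, 0), (14, 3)]
Unfold 2 (reflect across h@8): 12 holes -> [(1, 0), (1, 3), (2, 0), (2, 3), (6, 1), (6, 2), (9, 1), (9, 2), (13, 0), (13, 3), (14, 0), (14, 3)]
Holes: [(1, 0), (1, 3), (2, 0), (2, 3), (6, 1), (6, 2), (9, 1), (9, 2), (13, 0), (13, 3), (14, 0), (14, 3)]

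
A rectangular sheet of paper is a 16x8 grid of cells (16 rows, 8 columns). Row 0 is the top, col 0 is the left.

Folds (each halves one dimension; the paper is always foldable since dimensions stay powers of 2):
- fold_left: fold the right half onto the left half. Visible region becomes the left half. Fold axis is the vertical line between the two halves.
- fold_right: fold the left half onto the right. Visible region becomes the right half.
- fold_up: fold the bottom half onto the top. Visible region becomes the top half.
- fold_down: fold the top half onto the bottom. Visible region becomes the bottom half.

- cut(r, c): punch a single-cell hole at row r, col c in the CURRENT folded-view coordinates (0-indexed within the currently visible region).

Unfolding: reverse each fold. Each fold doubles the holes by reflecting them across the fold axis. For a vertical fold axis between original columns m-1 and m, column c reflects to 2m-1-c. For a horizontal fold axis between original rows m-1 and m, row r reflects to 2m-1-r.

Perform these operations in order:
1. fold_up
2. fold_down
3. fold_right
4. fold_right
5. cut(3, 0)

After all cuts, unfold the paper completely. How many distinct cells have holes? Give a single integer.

Answer: 16

Derivation:
Op 1 fold_up: fold axis h@8; visible region now rows[0,8) x cols[0,8) = 8x8
Op 2 fold_down: fold axis h@4; visible region now rows[4,8) x cols[0,8) = 4x8
Op 3 fold_right: fold axis v@4; visible region now rows[4,8) x cols[4,8) = 4x4
Op 4 fold_right: fold axis v@6; visible region now rows[4,8) x cols[6,8) = 4x2
Op 5 cut(3, 0): punch at orig (7,6); cuts so far [(7, 6)]; region rows[4,8) x cols[6,8) = 4x2
Unfold 1 (reflect across v@6): 2 holes -> [(7, 5), (7, 6)]
Unfold 2 (reflect across v@4): 4 holes -> [(7, 1), (7, 2), (7, 5), (7, 6)]
Unfold 3 (reflect across h@4): 8 holes -> [(0, 1), (0, 2), (0, 5), (0, 6), (7, 1), (7, 2), (7, 5), (7, 6)]
Unfold 4 (reflect across h@8): 16 holes -> [(0, 1), (0, 2), (0, 5), (0, 6), (7, 1), (7, 2), (7, 5), (7, 6), (8, 1), (8, 2), (8, 5), (8, 6), (15, 1), (15, 2), (15, 5), (15, 6)]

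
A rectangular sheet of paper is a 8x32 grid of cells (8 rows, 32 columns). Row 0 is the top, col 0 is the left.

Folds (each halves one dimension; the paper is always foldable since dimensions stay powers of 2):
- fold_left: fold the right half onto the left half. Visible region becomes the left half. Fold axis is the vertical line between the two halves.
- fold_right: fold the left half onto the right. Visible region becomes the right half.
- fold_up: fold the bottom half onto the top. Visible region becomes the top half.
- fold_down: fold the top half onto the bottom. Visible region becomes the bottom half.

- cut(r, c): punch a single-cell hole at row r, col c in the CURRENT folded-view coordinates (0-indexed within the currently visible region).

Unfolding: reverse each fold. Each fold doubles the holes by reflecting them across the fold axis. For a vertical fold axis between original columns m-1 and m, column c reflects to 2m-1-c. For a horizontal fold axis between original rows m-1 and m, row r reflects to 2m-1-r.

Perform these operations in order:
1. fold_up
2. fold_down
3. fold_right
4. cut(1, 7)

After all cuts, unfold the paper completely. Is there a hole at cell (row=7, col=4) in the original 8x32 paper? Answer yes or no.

Answer: no

Derivation:
Op 1 fold_up: fold axis h@4; visible region now rows[0,4) x cols[0,32) = 4x32
Op 2 fold_down: fold axis h@2; visible region now rows[2,4) x cols[0,32) = 2x32
Op 3 fold_right: fold axis v@16; visible region now rows[2,4) x cols[16,32) = 2x16
Op 4 cut(1, 7): punch at orig (3,23); cuts so far [(3, 23)]; region rows[2,4) x cols[16,32) = 2x16
Unfold 1 (reflect across v@16): 2 holes -> [(3, 8), (3, 23)]
Unfold 2 (reflect across h@2): 4 holes -> [(0, 8), (0, 23), (3, 8), (3, 23)]
Unfold 3 (reflect across h@4): 8 holes -> [(0, 8), (0, 23), (3, 8), (3, 23), (4, 8), (4, 23), (7, 8), (7, 23)]
Holes: [(0, 8), (0, 23), (3, 8), (3, 23), (4, 8), (4, 23), (7, 8), (7, 23)]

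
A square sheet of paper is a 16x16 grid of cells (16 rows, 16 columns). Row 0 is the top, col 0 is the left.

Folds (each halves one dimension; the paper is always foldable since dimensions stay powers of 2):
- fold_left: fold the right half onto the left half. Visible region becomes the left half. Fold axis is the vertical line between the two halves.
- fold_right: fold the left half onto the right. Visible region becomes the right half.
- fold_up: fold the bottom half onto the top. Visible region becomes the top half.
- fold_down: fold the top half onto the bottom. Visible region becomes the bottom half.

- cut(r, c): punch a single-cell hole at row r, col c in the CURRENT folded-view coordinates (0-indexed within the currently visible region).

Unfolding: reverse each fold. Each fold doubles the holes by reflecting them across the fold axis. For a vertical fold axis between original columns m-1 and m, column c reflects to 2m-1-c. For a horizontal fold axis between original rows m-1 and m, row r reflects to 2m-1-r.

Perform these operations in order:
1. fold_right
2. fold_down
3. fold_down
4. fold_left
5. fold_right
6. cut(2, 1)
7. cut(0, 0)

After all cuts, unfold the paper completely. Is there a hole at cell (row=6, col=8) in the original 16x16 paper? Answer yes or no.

Op 1 fold_right: fold axis v@8; visible region now rows[0,16) x cols[8,16) = 16x8
Op 2 fold_down: fold axis h@8; visible region now rows[8,16) x cols[8,16) = 8x8
Op 3 fold_down: fold axis h@12; visible region now rows[12,16) x cols[8,16) = 4x8
Op 4 fold_left: fold axis v@12; visible region now rows[12,16) x cols[8,12) = 4x4
Op 5 fold_right: fold axis v@10; visible region now rows[12,16) x cols[10,12) = 4x2
Op 6 cut(2, 1): punch at orig (14,11); cuts so far [(14, 11)]; region rows[12,16) x cols[10,12) = 4x2
Op 7 cut(0, 0): punch at orig (12,10); cuts so far [(12, 10), (14, 11)]; region rows[12,16) x cols[10,12) = 4x2
Unfold 1 (reflect across v@10): 4 holes -> [(12, 9), (12, 10), (14, 8), (14, 11)]
Unfold 2 (reflect across v@12): 8 holes -> [(12, 9), (12, 10), (12, 13), (12, 14), (14, 8), (14, 11), (14, 12), (14, 15)]
Unfold 3 (reflect across h@12): 16 holes -> [(9, 8), (9, 11), (9, 12), (9, 15), (11, 9), (11, 10), (11, 13), (11, 14), (12, 9), (12, 10), (12, 13), (12, 14), (14, 8), (14, 11), (14, 12), (14, 15)]
Unfold 4 (reflect across h@8): 32 holes -> [(1, 8), (1, 11), (1, 12), (1, 15), (3, 9), (3, 10), (3, 13), (3, 14), (4, 9), (4, 10), (4, 13), (4, 14), (6, 8), (6, 11), (6, 12), (6, 15), (9, 8), (9, 11), (9, 12), (9, 15), (11, 9), (11, 10), (11, 13), (11, 14), (12, 9), (12, 10), (12, 13), (12, 14), (14, 8), (14, 11), (14, 12), (14, 15)]
Unfold 5 (reflect across v@8): 64 holes -> [(1, 0), (1, 3), (1, 4), (1, 7), (1, 8), (1, 11), (1, 12), (1, 15), (3, 1), (3, 2), (3, 5), (3, 6), (3, 9), (3, 10), (3, 13), (3, 14), (4, 1), (4, 2), (4, 5), (4, 6), (4, 9), (4, 10), (4, 13), (4, 14), (6, 0), (6, 3), (6, 4), (6, 7), (6, 8), (6, 11), (6, 12), (6, 15), (9, 0), (9, 3), (9, 4), (9, 7), (9, 8), (9, 11), (9, 12), (9, 15), (11, 1), (11, 2), (11, 5), (11, 6), (11, 9), (11, 10), (11, 13), (11, 14), (12, 1), (12, 2), (12, 5), (12, 6), (12, 9), (12, 10), (12, 13), (12, 14), (14, 0), (14, 3), (14, 4), (14, 7), (14, 8), (14, 11), (14, 12), (14, 15)]
Holes: [(1, 0), (1, 3), (1, 4), (1, 7), (1, 8), (1, 11), (1, 12), (1, 15), (3, 1), (3, 2), (3, 5), (3, 6), (3, 9), (3, 10), (3, 13), (3, 14), (4, 1), (4, 2), (4, 5), (4, 6), (4, 9), (4, 10), (4, 13), (4, 14), (6, 0), (6, 3), (6, 4), (6, 7), (6, 8), (6, 11), (6, 12), (6, 15), (9, 0), (9, 3), (9, 4), (9, 7), (9, 8), (9, 11), (9, 12), (9, 15), (11, 1), (11, 2), (11, 5), (11, 6), (11, 9), (11, 10), (11, 13), (11, 14), (12, 1), (12, 2), (12, 5), (12, 6), (12, 9), (12, 10), (12, 13), (12, 14), (14, 0), (14, 3), (14, 4), (14, 7), (14, 8), (14, 11), (14, 12), (14, 15)]

Answer: yes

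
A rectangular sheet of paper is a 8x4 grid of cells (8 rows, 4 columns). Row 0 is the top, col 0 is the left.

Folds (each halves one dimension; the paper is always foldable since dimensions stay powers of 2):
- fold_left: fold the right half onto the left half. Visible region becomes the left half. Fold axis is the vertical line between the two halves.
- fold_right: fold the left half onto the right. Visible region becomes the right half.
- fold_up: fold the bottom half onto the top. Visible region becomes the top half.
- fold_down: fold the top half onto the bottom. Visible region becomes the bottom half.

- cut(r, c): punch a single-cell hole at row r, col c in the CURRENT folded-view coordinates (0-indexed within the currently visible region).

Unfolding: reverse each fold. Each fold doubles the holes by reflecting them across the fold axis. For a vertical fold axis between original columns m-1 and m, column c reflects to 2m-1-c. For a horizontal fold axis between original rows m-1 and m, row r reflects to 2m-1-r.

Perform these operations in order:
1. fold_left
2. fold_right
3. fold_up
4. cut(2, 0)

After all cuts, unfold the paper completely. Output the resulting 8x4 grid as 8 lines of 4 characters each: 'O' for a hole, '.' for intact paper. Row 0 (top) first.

Answer: ....
....
OOOO
....
....
OOOO
....
....

Derivation:
Op 1 fold_left: fold axis v@2; visible region now rows[0,8) x cols[0,2) = 8x2
Op 2 fold_right: fold axis v@1; visible region now rows[0,8) x cols[1,2) = 8x1
Op 3 fold_up: fold axis h@4; visible region now rows[0,4) x cols[1,2) = 4x1
Op 4 cut(2, 0): punch at orig (2,1); cuts so far [(2, 1)]; region rows[0,4) x cols[1,2) = 4x1
Unfold 1 (reflect across h@4): 2 holes -> [(2, 1), (5, 1)]
Unfold 2 (reflect across v@1): 4 holes -> [(2, 0), (2, 1), (5, 0), (5, 1)]
Unfold 3 (reflect across v@2): 8 holes -> [(2, 0), (2, 1), (2, 2), (2, 3), (5, 0), (5, 1), (5, 2), (5, 3)]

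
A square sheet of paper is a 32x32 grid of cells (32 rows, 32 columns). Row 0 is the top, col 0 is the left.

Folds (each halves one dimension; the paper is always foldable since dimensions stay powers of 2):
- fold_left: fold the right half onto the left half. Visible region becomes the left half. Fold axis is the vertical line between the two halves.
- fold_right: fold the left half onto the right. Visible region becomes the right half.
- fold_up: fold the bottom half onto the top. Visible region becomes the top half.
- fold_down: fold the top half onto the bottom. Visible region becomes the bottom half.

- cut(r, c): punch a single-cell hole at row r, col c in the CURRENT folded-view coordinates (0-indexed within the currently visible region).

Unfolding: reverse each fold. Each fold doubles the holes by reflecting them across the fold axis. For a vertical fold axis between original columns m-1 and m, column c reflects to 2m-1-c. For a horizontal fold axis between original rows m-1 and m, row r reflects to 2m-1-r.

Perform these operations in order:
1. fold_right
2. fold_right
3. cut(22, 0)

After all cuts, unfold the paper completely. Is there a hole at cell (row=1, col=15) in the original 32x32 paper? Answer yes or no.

Op 1 fold_right: fold axis v@16; visible region now rows[0,32) x cols[16,32) = 32x16
Op 2 fold_right: fold axis v@24; visible region now rows[0,32) x cols[24,32) = 32x8
Op 3 cut(22, 0): punch at orig (22,24); cuts so far [(22, 24)]; region rows[0,32) x cols[24,32) = 32x8
Unfold 1 (reflect across v@24): 2 holes -> [(22, 23), (22, 24)]
Unfold 2 (reflect across v@16): 4 holes -> [(22, 7), (22, 8), (22, 23), (22, 24)]
Holes: [(22, 7), (22, 8), (22, 23), (22, 24)]

Answer: no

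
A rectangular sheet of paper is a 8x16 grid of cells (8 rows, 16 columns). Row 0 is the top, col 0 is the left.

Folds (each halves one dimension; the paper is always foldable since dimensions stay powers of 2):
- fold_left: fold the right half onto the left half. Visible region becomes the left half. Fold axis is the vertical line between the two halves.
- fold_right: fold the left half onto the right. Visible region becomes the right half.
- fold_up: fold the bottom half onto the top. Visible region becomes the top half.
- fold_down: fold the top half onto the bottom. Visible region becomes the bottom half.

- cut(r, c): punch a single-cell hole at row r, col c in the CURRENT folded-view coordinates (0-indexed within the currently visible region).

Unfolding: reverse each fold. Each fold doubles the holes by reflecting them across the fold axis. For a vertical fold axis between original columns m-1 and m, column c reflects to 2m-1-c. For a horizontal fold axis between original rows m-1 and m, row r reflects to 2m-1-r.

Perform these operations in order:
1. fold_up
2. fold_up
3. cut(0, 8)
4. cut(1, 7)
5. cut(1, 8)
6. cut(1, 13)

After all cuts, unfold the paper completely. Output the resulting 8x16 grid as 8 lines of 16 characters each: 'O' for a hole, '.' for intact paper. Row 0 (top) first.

Answer: ........O.......
.......OO....O..
.......OO....O..
........O.......
........O.......
.......OO....O..
.......OO....O..
........O.......

Derivation:
Op 1 fold_up: fold axis h@4; visible region now rows[0,4) x cols[0,16) = 4x16
Op 2 fold_up: fold axis h@2; visible region now rows[0,2) x cols[0,16) = 2x16
Op 3 cut(0, 8): punch at orig (0,8); cuts so far [(0, 8)]; region rows[0,2) x cols[0,16) = 2x16
Op 4 cut(1, 7): punch at orig (1,7); cuts so far [(0, 8), (1, 7)]; region rows[0,2) x cols[0,16) = 2x16
Op 5 cut(1, 8): punch at orig (1,8); cuts so far [(0, 8), (1, 7), (1, 8)]; region rows[0,2) x cols[0,16) = 2x16
Op 6 cut(1, 13): punch at orig (1,13); cuts so far [(0, 8), (1, 7), (1, 8), (1, 13)]; region rows[0,2) x cols[0,16) = 2x16
Unfold 1 (reflect across h@2): 8 holes -> [(0, 8), (1, 7), (1, 8), (1, 13), (2, 7), (2, 8), (2, 13), (3, 8)]
Unfold 2 (reflect across h@4): 16 holes -> [(0, 8), (1, 7), (1, 8), (1, 13), (2, 7), (2, 8), (2, 13), (3, 8), (4, 8), (5, 7), (5, 8), (5, 13), (6, 7), (6, 8), (6, 13), (7, 8)]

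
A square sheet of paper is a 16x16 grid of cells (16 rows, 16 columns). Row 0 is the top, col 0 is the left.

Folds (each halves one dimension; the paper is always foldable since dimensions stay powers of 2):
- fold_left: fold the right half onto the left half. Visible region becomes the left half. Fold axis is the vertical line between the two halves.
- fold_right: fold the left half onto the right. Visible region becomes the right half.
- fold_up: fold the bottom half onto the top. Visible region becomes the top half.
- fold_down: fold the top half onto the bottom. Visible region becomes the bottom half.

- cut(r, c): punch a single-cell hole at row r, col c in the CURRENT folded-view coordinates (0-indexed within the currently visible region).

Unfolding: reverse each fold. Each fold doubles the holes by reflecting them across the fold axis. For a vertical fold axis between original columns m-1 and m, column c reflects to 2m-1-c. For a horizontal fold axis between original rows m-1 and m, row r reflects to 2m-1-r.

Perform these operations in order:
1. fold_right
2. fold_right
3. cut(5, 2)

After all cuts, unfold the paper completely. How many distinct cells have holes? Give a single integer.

Answer: 4

Derivation:
Op 1 fold_right: fold axis v@8; visible region now rows[0,16) x cols[8,16) = 16x8
Op 2 fold_right: fold axis v@12; visible region now rows[0,16) x cols[12,16) = 16x4
Op 3 cut(5, 2): punch at orig (5,14); cuts so far [(5, 14)]; region rows[0,16) x cols[12,16) = 16x4
Unfold 1 (reflect across v@12): 2 holes -> [(5, 9), (5, 14)]
Unfold 2 (reflect across v@8): 4 holes -> [(5, 1), (5, 6), (5, 9), (5, 14)]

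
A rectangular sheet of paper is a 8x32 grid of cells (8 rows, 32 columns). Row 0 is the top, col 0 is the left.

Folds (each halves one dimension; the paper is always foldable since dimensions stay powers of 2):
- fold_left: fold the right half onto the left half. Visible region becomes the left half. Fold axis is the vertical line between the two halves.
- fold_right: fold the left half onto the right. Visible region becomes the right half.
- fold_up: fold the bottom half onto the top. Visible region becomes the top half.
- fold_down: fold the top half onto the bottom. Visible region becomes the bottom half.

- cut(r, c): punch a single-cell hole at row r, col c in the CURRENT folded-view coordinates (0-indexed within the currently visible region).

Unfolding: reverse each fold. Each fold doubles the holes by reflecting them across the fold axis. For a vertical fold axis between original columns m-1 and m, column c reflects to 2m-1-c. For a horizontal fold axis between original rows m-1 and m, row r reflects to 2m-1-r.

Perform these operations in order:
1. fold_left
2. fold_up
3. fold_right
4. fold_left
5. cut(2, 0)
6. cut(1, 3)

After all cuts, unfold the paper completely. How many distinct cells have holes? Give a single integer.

Op 1 fold_left: fold axis v@16; visible region now rows[0,8) x cols[0,16) = 8x16
Op 2 fold_up: fold axis h@4; visible region now rows[0,4) x cols[0,16) = 4x16
Op 3 fold_right: fold axis v@8; visible region now rows[0,4) x cols[8,16) = 4x8
Op 4 fold_left: fold axis v@12; visible region now rows[0,4) x cols[8,12) = 4x4
Op 5 cut(2, 0): punch at orig (2,8); cuts so far [(2, 8)]; region rows[0,4) x cols[8,12) = 4x4
Op 6 cut(1, 3): punch at orig (1,11); cuts so far [(1, 11), (2, 8)]; region rows[0,4) x cols[8,12) = 4x4
Unfold 1 (reflect across v@12): 4 holes -> [(1, 11), (1, 12), (2, 8), (2, 15)]
Unfold 2 (reflect across v@8): 8 holes -> [(1, 3), (1, 4), (1, 11), (1, 12), (2, 0), (2, 7), (2, 8), (2, 15)]
Unfold 3 (reflect across h@4): 16 holes -> [(1, 3), (1, 4), (1, 11), (1, 12), (2, 0), (2, 7), (2, 8), (2, 15), (5, 0), (5, 7), (5, 8), (5, 15), (6, 3), (6, 4), (6, 11), (6, 12)]
Unfold 4 (reflect across v@16): 32 holes -> [(1, 3), (1, 4), (1, 11), (1, 12), (1, 19), (1, 20), (1, 27), (1, 28), (2, 0), (2, 7), (2, 8), (2, 15), (2, 16), (2, 23), (2, 24), (2, 31), (5, 0), (5, 7), (5, 8), (5, 15), (5, 16), (5, 23), (5, 24), (5, 31), (6, 3), (6, 4), (6, 11), (6, 12), (6, 19), (6, 20), (6, 27), (6, 28)]

Answer: 32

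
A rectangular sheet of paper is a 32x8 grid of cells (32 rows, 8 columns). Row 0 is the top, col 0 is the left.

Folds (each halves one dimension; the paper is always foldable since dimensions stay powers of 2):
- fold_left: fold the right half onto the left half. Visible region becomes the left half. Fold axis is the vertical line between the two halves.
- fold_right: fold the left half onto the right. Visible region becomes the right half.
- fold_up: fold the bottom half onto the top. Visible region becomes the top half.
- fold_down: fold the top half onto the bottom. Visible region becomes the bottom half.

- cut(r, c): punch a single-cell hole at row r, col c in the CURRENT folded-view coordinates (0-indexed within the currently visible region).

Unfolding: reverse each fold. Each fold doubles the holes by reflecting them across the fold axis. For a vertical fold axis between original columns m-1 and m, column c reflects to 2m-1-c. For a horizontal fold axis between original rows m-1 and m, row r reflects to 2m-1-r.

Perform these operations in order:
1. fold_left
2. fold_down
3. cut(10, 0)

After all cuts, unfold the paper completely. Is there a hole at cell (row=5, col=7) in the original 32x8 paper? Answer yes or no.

Op 1 fold_left: fold axis v@4; visible region now rows[0,32) x cols[0,4) = 32x4
Op 2 fold_down: fold axis h@16; visible region now rows[16,32) x cols[0,4) = 16x4
Op 3 cut(10, 0): punch at orig (26,0); cuts so far [(26, 0)]; region rows[16,32) x cols[0,4) = 16x4
Unfold 1 (reflect across h@16): 2 holes -> [(5, 0), (26, 0)]
Unfold 2 (reflect across v@4): 4 holes -> [(5, 0), (5, 7), (26, 0), (26, 7)]
Holes: [(5, 0), (5, 7), (26, 0), (26, 7)]

Answer: yes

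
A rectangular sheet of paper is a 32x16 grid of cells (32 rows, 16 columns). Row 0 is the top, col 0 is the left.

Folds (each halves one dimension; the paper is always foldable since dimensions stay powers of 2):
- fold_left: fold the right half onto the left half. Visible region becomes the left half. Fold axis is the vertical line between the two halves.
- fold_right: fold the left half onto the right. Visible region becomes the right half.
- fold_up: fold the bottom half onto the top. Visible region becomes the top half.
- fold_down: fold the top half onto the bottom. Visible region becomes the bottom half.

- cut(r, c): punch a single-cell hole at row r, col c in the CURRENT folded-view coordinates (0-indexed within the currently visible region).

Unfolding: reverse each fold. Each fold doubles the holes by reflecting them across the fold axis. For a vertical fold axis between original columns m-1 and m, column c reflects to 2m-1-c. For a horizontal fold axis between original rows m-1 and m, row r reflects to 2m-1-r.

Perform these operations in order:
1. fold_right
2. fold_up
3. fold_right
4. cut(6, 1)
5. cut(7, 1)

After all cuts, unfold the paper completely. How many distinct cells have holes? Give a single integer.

Answer: 16

Derivation:
Op 1 fold_right: fold axis v@8; visible region now rows[0,32) x cols[8,16) = 32x8
Op 2 fold_up: fold axis h@16; visible region now rows[0,16) x cols[8,16) = 16x8
Op 3 fold_right: fold axis v@12; visible region now rows[0,16) x cols[12,16) = 16x4
Op 4 cut(6, 1): punch at orig (6,13); cuts so far [(6, 13)]; region rows[0,16) x cols[12,16) = 16x4
Op 5 cut(7, 1): punch at orig (7,13); cuts so far [(6, 13), (7, 13)]; region rows[0,16) x cols[12,16) = 16x4
Unfold 1 (reflect across v@12): 4 holes -> [(6, 10), (6, 13), (7, 10), (7, 13)]
Unfold 2 (reflect across h@16): 8 holes -> [(6, 10), (6, 13), (7, 10), (7, 13), (24, 10), (24, 13), (25, 10), (25, 13)]
Unfold 3 (reflect across v@8): 16 holes -> [(6, 2), (6, 5), (6, 10), (6, 13), (7, 2), (7, 5), (7, 10), (7, 13), (24, 2), (24, 5), (24, 10), (24, 13), (25, 2), (25, 5), (25, 10), (25, 13)]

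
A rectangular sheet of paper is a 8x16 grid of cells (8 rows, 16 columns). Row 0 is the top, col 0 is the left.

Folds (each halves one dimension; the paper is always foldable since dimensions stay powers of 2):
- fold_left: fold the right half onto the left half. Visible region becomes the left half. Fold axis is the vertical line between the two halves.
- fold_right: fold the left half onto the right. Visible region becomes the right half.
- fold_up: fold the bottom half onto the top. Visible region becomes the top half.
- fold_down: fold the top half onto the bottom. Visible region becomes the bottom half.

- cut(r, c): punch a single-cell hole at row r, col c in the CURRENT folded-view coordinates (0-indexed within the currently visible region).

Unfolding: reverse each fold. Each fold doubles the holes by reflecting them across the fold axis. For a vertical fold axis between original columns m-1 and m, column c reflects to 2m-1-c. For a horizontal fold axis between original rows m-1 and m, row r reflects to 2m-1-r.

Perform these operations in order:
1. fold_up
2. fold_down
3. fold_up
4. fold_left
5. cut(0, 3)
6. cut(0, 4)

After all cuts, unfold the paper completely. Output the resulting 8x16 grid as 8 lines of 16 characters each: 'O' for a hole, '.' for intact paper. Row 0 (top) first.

Op 1 fold_up: fold axis h@4; visible region now rows[0,4) x cols[0,16) = 4x16
Op 2 fold_down: fold axis h@2; visible region now rows[2,4) x cols[0,16) = 2x16
Op 3 fold_up: fold axis h@3; visible region now rows[2,3) x cols[0,16) = 1x16
Op 4 fold_left: fold axis v@8; visible region now rows[2,3) x cols[0,8) = 1x8
Op 5 cut(0, 3): punch at orig (2,3); cuts so far [(2, 3)]; region rows[2,3) x cols[0,8) = 1x8
Op 6 cut(0, 4): punch at orig (2,4); cuts so far [(2, 3), (2, 4)]; region rows[2,3) x cols[0,8) = 1x8
Unfold 1 (reflect across v@8): 4 holes -> [(2, 3), (2, 4), (2, 11), (2, 12)]
Unfold 2 (reflect across h@3): 8 holes -> [(2, 3), (2, 4), (2, 11), (2, 12), (3, 3), (3, 4), (3, 11), (3, 12)]
Unfold 3 (reflect across h@2): 16 holes -> [(0, 3), (0, 4), (0, 11), (0, 12), (1, 3), (1, 4), (1, 11), (1, 12), (2, 3), (2, 4), (2, 11), (2, 12), (3, 3), (3, 4), (3, 11), (3, 12)]
Unfold 4 (reflect across h@4): 32 holes -> [(0, 3), (0, 4), (0, 11), (0, 12), (1, 3), (1, 4), (1, 11), (1, 12), (2, 3), (2, 4), (2, 11), (2, 12), (3, 3), (3, 4), (3, 11), (3, 12), (4, 3), (4, 4), (4, 11), (4, 12), (5, 3), (5, 4), (5, 11), (5, 12), (6, 3), (6, 4), (6, 11), (6, 12), (7, 3), (7, 4), (7, 11), (7, 12)]

Answer: ...OO......OO...
...OO......OO...
...OO......OO...
...OO......OO...
...OO......OO...
...OO......OO...
...OO......OO...
...OO......OO...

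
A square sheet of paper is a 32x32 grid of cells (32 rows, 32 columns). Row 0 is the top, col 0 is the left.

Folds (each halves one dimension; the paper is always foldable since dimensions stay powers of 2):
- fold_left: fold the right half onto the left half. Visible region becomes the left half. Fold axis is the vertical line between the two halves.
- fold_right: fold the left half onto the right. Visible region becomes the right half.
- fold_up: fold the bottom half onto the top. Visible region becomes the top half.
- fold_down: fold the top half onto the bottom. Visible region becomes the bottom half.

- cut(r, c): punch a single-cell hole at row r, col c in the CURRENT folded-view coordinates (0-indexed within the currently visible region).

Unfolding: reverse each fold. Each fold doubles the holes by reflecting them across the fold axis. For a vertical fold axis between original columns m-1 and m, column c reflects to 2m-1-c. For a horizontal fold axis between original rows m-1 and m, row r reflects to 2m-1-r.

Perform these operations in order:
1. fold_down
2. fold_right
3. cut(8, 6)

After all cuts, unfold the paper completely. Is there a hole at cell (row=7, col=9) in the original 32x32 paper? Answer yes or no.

Op 1 fold_down: fold axis h@16; visible region now rows[16,32) x cols[0,32) = 16x32
Op 2 fold_right: fold axis v@16; visible region now rows[16,32) x cols[16,32) = 16x16
Op 3 cut(8, 6): punch at orig (24,22); cuts so far [(24, 22)]; region rows[16,32) x cols[16,32) = 16x16
Unfold 1 (reflect across v@16): 2 holes -> [(24, 9), (24, 22)]
Unfold 2 (reflect across h@16): 4 holes -> [(7, 9), (7, 22), (24, 9), (24, 22)]
Holes: [(7, 9), (7, 22), (24, 9), (24, 22)]

Answer: yes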